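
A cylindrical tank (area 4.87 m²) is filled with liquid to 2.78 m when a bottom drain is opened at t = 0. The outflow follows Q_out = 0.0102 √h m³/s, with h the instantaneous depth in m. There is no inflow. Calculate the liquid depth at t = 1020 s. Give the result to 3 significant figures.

0.359 m

Mass balance (ρ constant): A dh/dt = −0.0102 √h.
∫ h^(−1/2) dh = −(0.0102/A) ∫ dt, giving 2√h = 2√h₀ − (0.0102/A) t.
√h = √2.78 − 0.0102·1020/(2·4.87) = 1.6673 − 1.0682 = 0.59916.
h = 0.59916² = 0.35899 m.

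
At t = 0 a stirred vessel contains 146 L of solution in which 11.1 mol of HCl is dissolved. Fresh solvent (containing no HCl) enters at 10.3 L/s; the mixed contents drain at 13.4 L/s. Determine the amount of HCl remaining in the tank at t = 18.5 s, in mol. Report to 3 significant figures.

Let m(t) be the amount of HCl. Volume: V(t) = V₀ + (Q_in − Q_out) t = 146 − 3.1000 t; V(18.5) = 88.650 L.
Solute balance: dm/dt = 0 − Q_out C = −Q_out m/V(t).
Separate: dm/m = −Q_out dt/V(t) ⇒ ln(m/m₀) = −(Q_out/(Q_in−Q_out)) ln(V/V₀).
m = m₀ (V₀/V)^(Q_out/(Q_in−Q_out)) = 11.1 × (146/88.650)^(-4.3226) = 1.2845 mol.

1.28 mol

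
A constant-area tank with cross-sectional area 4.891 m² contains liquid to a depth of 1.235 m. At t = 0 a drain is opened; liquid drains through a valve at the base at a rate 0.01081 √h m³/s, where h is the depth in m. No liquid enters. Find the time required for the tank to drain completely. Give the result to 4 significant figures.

With no inflow, A dh/dt = −0.01081 √h.
Separate and integrate: 2(√h − √h₀) = −(0.01081/A) t.
Tank is empty when √h = 0: t_empty = 2A√h₀/0.01081.
t_empty = 2·4.891·√1.235/0.01081 = 9.78200·1.11131/0.01081 = 1005.62 s.

1006 s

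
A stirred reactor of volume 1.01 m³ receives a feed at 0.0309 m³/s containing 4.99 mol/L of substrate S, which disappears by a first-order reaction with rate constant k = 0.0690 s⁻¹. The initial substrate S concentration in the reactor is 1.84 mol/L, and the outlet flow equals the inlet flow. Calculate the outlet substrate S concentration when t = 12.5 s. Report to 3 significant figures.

Species balance: V dC/dt = Q C_in − Q C − k V C.
This is linear with rate a = Q/V + k = 0.099594 s⁻¹.
C_ss = Q C_in/(Q + kV) = 1.5329 mol/L; C(t) = C_ss + (C₀ − C_ss) e^(−a t).
C(12.5) = 1.5329 + (0.30713)·e^(−0.099594·12.5) = 1.5329 + (0.30713)·0.28796 = 1.6213 mol/L.

1.62 mol/L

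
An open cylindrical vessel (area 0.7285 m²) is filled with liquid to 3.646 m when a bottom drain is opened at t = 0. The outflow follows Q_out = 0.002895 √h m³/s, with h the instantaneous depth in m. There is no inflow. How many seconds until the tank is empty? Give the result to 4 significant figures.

961.0 s

With no inflow, A dh/dt = −0.002895 √h.
This is separable: 2 d(√h)/dt = −0.002895/A, so √h = √h₀ − (0.002895/(2A)) t.
Set h = 0: 2√h₀ = (0.002895/A) t_empty ⇒ t_empty = 2A√h₀/0.002895.
t_empty = 2·0.7285·√3.646/0.002895 = 1.45700·1.90945/0.002895 = 960.991 s.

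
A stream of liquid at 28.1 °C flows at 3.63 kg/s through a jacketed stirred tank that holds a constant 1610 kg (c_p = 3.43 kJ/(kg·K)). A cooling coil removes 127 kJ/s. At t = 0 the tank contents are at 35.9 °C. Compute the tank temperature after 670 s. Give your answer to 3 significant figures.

M c_p dT/dt = ṁ c_p (T_in − T) − Q̇.
Rearrange: dT/dt = (T_ss − T)/τ with τ = M/ṁ = 443.53 s and T_ss = T_in − Q̇/(ṁ c_p) = 17.900 °C.
This is linear first-order; T(t) = T_ss + (T₀ − T_ss) e^(−t/τ).
T(670) = 17.900 + (18.000)·e^(−670/443.53) = 17.900 + (18.000)·0.22077 = 21.874 °C.

21.9 °C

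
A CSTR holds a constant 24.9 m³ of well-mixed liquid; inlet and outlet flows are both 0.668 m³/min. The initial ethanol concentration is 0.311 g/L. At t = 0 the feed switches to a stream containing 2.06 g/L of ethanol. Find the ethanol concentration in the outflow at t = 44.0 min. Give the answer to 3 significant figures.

Transient balance on the dissolved component: V dC/dt = Q(C_in − C).
Time constant τ = V/Q = 24.9/0.668 = 37.275 min.
This is linear first-order; C(t) = C_in + (C₀ − C_in) e^(−t/τ).
C(44.0) = 2.06 + (0.311 − 2.06)·e^(−44.0/37.275) = 2.06 + (-1.7490)·0.30716 = 1.5228 g/L.

1.52 g/L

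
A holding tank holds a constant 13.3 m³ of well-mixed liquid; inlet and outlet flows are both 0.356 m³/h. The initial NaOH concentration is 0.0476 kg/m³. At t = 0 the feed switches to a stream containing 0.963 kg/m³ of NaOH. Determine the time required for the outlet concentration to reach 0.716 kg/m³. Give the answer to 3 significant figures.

48.9 h

Transient balance on the dissolved component: V dC/dt = Q(C_in − C), so τ = V/Q = 37.360 h.
C(t) = C_in + (C₀ − C_in) e^(−t/τ). Set C = 0.716 and solve for t:
e^(−t/τ) = (C − C_in)/(C₀ − C_in) = (0.716 − 0.963)/(0.0476 − 0.963) = 0.26983
t = −τ ln(…) = 37.360 × 1.3100 = 48.940 h.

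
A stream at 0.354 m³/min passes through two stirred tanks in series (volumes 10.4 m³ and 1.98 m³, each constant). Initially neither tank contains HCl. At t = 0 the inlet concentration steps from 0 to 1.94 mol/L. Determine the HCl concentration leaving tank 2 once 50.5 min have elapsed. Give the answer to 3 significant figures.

Time constants: τᵢ = Vᵢ/Q for each well-mixed tank.
τ₁ = 10.4/0.354 = 29.379 min; τ₂ = 1.98/0.354 = 5.5932 min.
Tank 1: C₁ = C_in(1 − e^(−t/τ₁)). Tank 2 (τ₁ ≠ τ₂): C₂ = C_in[1 − (τ₁ e^(−t/τ₁) − τ₂ e^(−t/τ₂))/(τ₁ − τ₂)].
At t = 50.5: e^(−t/τ₁) = 0.17926, e^(−t/τ₂) = 0.00011991.
C₂ = 1.94·[1 − (29.379·0.17926 − 5.5932·0.00011991)/(23.785)] = 1.94·0.77862 = 1.5105 mol/L.

1.51 mol/L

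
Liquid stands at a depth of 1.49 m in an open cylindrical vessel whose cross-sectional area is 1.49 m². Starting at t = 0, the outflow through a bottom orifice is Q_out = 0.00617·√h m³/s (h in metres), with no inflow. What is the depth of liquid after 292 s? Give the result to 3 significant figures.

Mass balance (ρ constant): A dh/dt = −0.00617 √h.
∫ h^(−1/2) dh = −(0.00617/A) ∫ dt, giving 2√h = 2√h₀ − (0.00617/A) t.
√h = √1.49 − 0.00617·292/(2·1.49) = 1.2207 − 0.60458 = 0.61608.
h = 0.61608² = 0.37955 m.

0.380 m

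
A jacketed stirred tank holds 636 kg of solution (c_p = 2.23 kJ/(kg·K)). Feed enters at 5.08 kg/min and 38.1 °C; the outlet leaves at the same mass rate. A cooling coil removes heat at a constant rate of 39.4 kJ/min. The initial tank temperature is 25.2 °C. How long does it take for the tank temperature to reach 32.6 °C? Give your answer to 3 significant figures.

M c_p dT/dt = ṁ c_p (T_in − T) − Q̇.
τ = M/ṁ = 125.20 min; T_ss = T_in − Q̇/(ṁ c_p) = 34.622 °C.
T(t) = T_ss + (T₀ − T_ss) e^(−t/τ). Set T = 32.6:
e^(−t/τ) = (32.6 − 34.622)/(25.2 − 34.622) = 0.21461
t = −125.20 · ln(0.21461) = 192.67 min.

193 min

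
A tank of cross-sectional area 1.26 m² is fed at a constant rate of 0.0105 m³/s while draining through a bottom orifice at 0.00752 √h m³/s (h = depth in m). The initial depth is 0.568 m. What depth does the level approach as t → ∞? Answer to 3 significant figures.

Accumulation of liquid (constant cross-section A): A dh/dt = Q_in − 0.00752 √h. At steady state dh/dt = 0:
Q_in = 0.00752 √h_ss ⇒ √h_ss = 0.0105/0.00752 = 1.3963.
h_ss = 1.3963² = 1.9496 m. (Since h₀ = 0.568 m < h_ss, the level will rise toward this value.)

1.95 m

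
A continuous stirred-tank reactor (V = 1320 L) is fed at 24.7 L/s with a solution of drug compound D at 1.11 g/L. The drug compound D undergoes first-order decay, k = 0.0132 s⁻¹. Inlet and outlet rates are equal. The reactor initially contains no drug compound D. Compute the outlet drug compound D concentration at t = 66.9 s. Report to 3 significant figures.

V dC/dt = Q(C_in − C) − k V C.
This is linear with rate a = Q/V + k = 0.031912 s⁻¹.
C_ss = Q C_in/(Q + kV) = 0.65086 g/L; C(t) = C_ss + (C₀ − C_ss) e^(−a t).
C(66.9) = 0.65086 + (-0.65086)·e^(−0.031912·66.9) = 0.65086 + (-0.65086)·0.11825 = 0.57390 g/L.

0.574 g/L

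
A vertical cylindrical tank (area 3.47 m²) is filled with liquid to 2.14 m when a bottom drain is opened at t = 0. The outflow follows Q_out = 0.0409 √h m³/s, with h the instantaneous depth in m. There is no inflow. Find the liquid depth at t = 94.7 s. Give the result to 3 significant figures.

With no inflow, A dh/dt = −0.0409 √h.
∫ h^(−1/2) dh = −(0.0409/A) ∫ dt, giving 2√h = 2√h₀ − (0.0409/A) t.
√h = √2.14 − 0.0409·94.7/(2·3.47) = 1.4629 − 0.55810 = 0.90477.
h = 0.90477² = 0.81861 m.

0.819 m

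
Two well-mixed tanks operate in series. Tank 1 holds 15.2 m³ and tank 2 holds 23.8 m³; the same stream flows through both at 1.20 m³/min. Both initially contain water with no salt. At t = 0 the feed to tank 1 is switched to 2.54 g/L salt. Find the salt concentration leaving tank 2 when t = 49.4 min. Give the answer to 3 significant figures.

Time constants: τᵢ = Vᵢ/Q for each well-mixed tank.
τ₁ = 15.2/1.20 = 12.667 min; τ₂ = 23.8/1.20 = 19.833 min.
Solving the cascade with C₁(0)=C₂(0)=0 gives C₂(t) = C_in[1 − (τ₁ e^(−t/τ₁) − τ₂ e^(−t/τ₂))/(τ₁ − τ₂)].
At t = 49.4: e^(−t/τ₁) = 0.020242, e^(−t/τ₂) = 0.082847.
C₂ = 2.54·[1 − (12.667·0.020242 − 19.833·0.082847)/(-7.1667)] = 2.54·0.80650 = 2.0485 g/L.

2.05 g/L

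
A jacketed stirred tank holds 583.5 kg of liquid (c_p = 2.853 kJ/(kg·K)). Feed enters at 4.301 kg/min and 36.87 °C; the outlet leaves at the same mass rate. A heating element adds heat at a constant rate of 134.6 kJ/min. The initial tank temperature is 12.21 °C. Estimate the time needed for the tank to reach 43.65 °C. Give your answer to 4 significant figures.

290.4 min

M c_p dT/dt = ṁ c_p (T_in − T) + Q̇.
τ = M/ṁ = 135.666 min; T_ss = T_in + Q̇/(ṁ c_p) = 47.8392 °C.
T(t) = T_ss + (T₀ − T_ss) e^(−t/τ). Set T = 43.65:
e^(−t/τ) = (43.65 − 47.8392)/(12.21 − 47.8392) = 0.117577
t = −135.666 · ln(0.117577) = 290.415 min.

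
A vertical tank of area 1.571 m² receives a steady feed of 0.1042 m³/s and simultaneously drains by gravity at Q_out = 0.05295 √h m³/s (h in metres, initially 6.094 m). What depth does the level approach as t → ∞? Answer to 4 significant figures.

3.873 m

A dh/dt = Q_in − 0.05295 √h. Steady state requires inflow = outflow:
Q_in = 0.05295 √h_ss ⇒ √h_ss = 0.1042/0.05295 = 1.96789.
h_ss = 1.96789² = 3.87261 m. (Since h₀ = 6.094 m > h_ss, the level will fall toward this value.)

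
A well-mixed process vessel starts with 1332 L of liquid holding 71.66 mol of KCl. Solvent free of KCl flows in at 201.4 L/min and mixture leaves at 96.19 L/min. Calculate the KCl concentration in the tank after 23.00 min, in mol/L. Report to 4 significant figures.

Let m(t) be the amount of KCl. Volume: V(t) = V₀ + (Q_in − Q_out) t = 1332 + 105.210 t; V(23.00) = 3751.83 L.
Solute balance: dm/dt = 0 − Q_out C = −Q_out m/V(t).
Separate: dm/m = −Q_out dt/V(t) ⇒ ln(m/m₀) = −(Q_out/(Q_in−Q_out)) ln(V/V₀).
m = m₀ (V₀/V)^(Q_out/(Q_in−Q_out)) = 71.66 × (1332/3751.83)^(0.914267) = 27.8032 mol.
C = m/V = 27.8032/3751.83 = 0.00741058 mol/L.

0.007411 mol/L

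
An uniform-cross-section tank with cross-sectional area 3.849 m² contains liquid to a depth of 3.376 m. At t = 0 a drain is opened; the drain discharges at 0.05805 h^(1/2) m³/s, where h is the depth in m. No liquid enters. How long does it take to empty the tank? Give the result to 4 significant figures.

Mass balance (ρ constant): A dh/dt = −0.05805 √h.
∫ h^(−1/2) dh = −(0.05805/A) ∫ dt, giving 2√h = 2√h₀ − (0.05805/A) t.
Tank is empty when √h = 0: t_empty = 2A√h₀/0.05805.
t_empty = 2·3.849·√3.376/0.05805 = 7.69800·1.83739/0.05805 = 243.656 s.

243.7 s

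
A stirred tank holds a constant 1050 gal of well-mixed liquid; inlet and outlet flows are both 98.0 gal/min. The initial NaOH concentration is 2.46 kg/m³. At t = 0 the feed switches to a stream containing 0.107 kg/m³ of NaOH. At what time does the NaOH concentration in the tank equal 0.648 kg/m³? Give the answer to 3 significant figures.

Transient balance on the dissolved component: V dC/dt = Q(C_in − C), so τ = V/Q = 10.714 min.
C(t) = C_in + (C₀ − C_in) e^(−t/τ). Set C = 0.648 and solve for t:
e^(−t/τ) = (C − C_in)/(C₀ − C_in) = (0.648 − 0.107)/(2.46 − 0.107) = 0.22992
t = −τ ln(…) = 10.714 × 1.4700 = 15.750 min.

15.8 min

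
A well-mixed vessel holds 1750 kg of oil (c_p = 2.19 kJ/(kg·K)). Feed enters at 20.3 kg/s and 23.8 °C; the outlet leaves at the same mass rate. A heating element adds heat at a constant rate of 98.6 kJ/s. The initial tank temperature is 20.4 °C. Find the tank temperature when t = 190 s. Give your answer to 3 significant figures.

25.4 °C

M c_p dT/dt = ṁ c_p (T_in − T) + Q̇.
Rearrange: dT/dt = (T_ss − T)/τ with τ = M/ṁ = 86.207 s and T_ss = T_in + Q̇/(ṁ c_p) = 26.018 °C.
This is linear first-order; T(t) = T_ss + (T₀ − T_ss) e^(−t/τ).
T(190) = 26.018 + (-5.6179)·e^(−190/86.207) = 26.018 + (-5.6179)·0.11036 = 25.398 °C.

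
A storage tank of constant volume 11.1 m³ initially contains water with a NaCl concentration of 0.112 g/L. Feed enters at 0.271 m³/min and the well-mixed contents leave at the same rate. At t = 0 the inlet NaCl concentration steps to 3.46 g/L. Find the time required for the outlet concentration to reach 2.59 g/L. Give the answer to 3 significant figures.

55.2 min

Accumulation = in − out for the solute gives V dC/dt = Q(C_in − C), so τ = V/Q = 40.959 min.
C(t) = C_in + (C₀ − C_in) e^(−t/τ). Set C = 2.59 and solve for t:
e^(−t/τ) = (C − C_in)/(C₀ − C_in) = (2.59 − 3.46)/(0.112 − 3.46) = 0.25986
t = −τ ln(…) = 40.959 × 1.3476 = 55.198 min.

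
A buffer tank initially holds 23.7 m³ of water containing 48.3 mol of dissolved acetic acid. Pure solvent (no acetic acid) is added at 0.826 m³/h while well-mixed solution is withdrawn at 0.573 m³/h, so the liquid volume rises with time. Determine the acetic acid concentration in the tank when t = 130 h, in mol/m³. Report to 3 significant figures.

Total volume: dV/dt = Q_in − Q_out = 0.25300 m³/h, so V(t) = 23.7 + 0.25300 t and V(130) = 56.590 m³.
Solute balance: dm/dt = 0 − Q_out C = −Q_out m/V(t).
Separate: dm/m = −Q_out dt/V(t) ⇒ ln(m/m₀) = −(Q_out/(Q_in−Q_out)) ln(V/V₀).
m = m₀ (V₀/V)^(Q_out/(Q_in−Q_out)) = 48.3 × (23.7/56.590)^(2.2648) = 6.7277 mol.
C = m/V = 6.7277/56.590 = 0.11888 mol/m³.

0.119 mol/m³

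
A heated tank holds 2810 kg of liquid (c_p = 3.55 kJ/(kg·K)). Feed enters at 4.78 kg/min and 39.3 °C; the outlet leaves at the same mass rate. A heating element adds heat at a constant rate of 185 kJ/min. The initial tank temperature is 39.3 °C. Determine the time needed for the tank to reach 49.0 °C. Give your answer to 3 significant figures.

1300 min

M c_p dT/dt = ṁ c_p (T_in − T) + Q̇.
τ = M/ṁ = 587.87 min; T_ss = T_in + Q̇/(ṁ c_p) = 50.202 °C.
T(t) = T_ss + (T₀ − T_ss) e^(−t/τ). Set T = 49.0:
e^(−t/τ) = (49.0 − 50.202)/(39.3 − 50.202) = 0.11027
t = −587.87 · ln(0.11027) = 1296.1 min.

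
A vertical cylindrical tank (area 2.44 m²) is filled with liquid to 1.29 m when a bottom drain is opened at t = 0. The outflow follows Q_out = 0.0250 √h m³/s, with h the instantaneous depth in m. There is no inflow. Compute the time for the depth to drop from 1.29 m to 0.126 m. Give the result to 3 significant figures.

A dh/dt = −Q_out = −0.0250 √h.
This is separable: 2 d(√h)/dt = −0.0250/A, so √h = √h₀ − (0.0250/(2A)) t.
t = 2A(√h₀ − √h)/0.0250 = 2·2.44·(√1.29 − √0.126)/0.0250
  = 4.8800 × (1.1358 − 0.35496) / 0.0250 = 152.42 s.

152 s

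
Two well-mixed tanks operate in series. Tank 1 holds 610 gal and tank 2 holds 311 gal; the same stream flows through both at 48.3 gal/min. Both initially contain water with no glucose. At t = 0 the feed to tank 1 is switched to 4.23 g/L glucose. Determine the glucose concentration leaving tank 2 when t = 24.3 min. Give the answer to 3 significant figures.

3.07 g/L

Species balance on tank i: dCᵢ/dt = (Cᵢ₋₁ − Cᵢ)/τᵢ with τᵢ = Vᵢ/Q.
τ₁ = 610/48.3 = 12.629 min; τ₂ = 311/48.3 = 6.4389 min.
Solving the cascade with C₁(0)=C₂(0)=0 gives C₂(t) = C_in[1 − (τ₁ e^(−t/τ₁) − τ₂ e^(−t/τ₂))/(τ₁ − τ₂)].
At t = 24.3: e^(−t/τ₁) = 0.14601, e^(−t/τ₂) = 0.022962.
C₂ = 4.23·[1 − (12.629·0.14601 − 6.4389·0.022962)/(6.1905)] = 4.23·0.72600 = 3.0710 g/L.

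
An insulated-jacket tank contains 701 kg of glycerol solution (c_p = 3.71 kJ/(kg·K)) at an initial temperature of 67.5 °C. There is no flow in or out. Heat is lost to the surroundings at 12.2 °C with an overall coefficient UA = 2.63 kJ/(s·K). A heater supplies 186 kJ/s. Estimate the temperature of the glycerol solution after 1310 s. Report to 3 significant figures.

M c_p dT/dt = −UA(T − T_amb) + Q̇.
dT/dt = (T_ss − T)/τ with T_ss = T_amb + Q̇/UA = 12.2 + 186/2.63 = 82.922 °C, τ = M c_p/UA = 701·3.71/2.63 = 988.86 s.
Integrating: T(t) = T_ss + (T₀ − T_ss) e^(−t/τ).
T(1310) = 82.922 + (-15.422)·0.26587 = 78.822 °C.

78.8 °C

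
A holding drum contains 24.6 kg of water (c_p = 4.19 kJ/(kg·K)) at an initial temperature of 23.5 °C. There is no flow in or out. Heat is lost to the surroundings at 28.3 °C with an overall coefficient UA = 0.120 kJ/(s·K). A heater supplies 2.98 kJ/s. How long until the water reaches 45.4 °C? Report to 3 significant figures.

1150 s

First-law balance (no shaft work): M c_p dT/dt = −UA(T − T_amb) + Q̇.
τ = M c_p/UA = 858.95 s; T_ss = T_amb + Q̇/UA = 28.3 + 2.98/0.120 = 53.133 °C.
T(t) = T_ss + (T₀ − T_ss)e^(−t/τ); set T = 45.4:
t = −τ ln[(T − T_ss)/(T₀ − T_ss)] = −858.95 · ln(0.26097) = 1153.9 s.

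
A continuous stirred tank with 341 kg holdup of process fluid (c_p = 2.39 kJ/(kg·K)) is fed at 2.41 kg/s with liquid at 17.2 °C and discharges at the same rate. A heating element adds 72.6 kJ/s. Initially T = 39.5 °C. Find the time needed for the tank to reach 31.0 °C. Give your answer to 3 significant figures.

296 s

First-law balance (no shaft work): M c_p dT/dt = ṁ c_p (T_in − T) + 72.6.
τ = M/ṁ = 141.49 s; T_ss = T_in + Q̇/(ṁ c_p) = 29.804 °C.
T(t) = T_ss + (T₀ − T_ss) e^(−t/τ). Set T = 31.0:
e^(−t/τ) = (31.0 − 29.804)/(39.5 − 29.804) = 0.12331
t = −141.49 · ln(0.12331) = 296.15 s.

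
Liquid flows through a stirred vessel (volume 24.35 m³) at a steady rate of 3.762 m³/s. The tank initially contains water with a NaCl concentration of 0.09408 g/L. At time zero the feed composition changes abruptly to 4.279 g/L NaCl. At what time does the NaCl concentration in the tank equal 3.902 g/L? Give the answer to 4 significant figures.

15.58 s

Transient balance on the dissolved component: V dC/dt = Q(C_in − C), so τ = V/Q = 6.47262 s.
C(t) = C_in + (C₀ − C_in) e^(−t/τ). Set C = 3.902 and solve for t:
e^(−t/τ) = (C − C_in)/(C₀ − C_in) = (3.902 − 4.279)/(0.09408 − 4.279) = 0.0900854
t = −τ ln(…) = 6.47262 × 2.40700 = 15.5796 s.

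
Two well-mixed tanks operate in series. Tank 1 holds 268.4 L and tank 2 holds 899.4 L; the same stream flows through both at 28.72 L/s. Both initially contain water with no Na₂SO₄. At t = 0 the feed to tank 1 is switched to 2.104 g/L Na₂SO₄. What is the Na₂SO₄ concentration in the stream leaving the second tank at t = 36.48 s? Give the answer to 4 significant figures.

Species balance on tank i: dCᵢ/dt = (Cᵢ₋₁ − Cᵢ)/τᵢ with τᵢ = Vᵢ/Q.
τ₁ = 268.4/28.72 = 9.34540 s; τ₂ = 899.4/28.72 = 31.3162 s.
Solving the cascade with C₁(0)=C₂(0)=0 gives C₂(t) = C_in[1 − (τ₁ e^(−t/τ₁) − τ₂ e^(−t/τ₂))/(τ₁ − τ₂)].
At t = 36.48: e^(−t/τ₁) = 0.0201707, e^(−t/τ₂) = 0.311956.
C₂ = 2.104·[1 − (9.34540·0.0201707 − 31.3162·0.311956)/(-21.9708)] = 2.104·0.563932 = 1.18651 g/L.

1.187 g/L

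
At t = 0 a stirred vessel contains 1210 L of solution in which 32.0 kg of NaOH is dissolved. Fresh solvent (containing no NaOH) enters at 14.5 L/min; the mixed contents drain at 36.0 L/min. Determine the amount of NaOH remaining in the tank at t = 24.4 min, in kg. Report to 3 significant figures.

12.4 kg

Total volume: dV/dt = Q_in − Q_out = -21.500 L/min, so V(t) = 1210 − 21.500 t and V(24.4) = 685.40 L.
Solute balance: dm/dt = 0 − Q_out C = −Q_out m/V(t).
dm/m = −Q_out dt/(V₀ − 21.500 t); integrating gives ln(m/m₀) = −(Q_out/(Q_in−Q_out)) ln(V/V₀).
m = m₀ (V₀/V)^(Q_out/(Q_in−Q_out)) = 32.0 × (1210/685.40)^(-1.6744) = 12.355 kg.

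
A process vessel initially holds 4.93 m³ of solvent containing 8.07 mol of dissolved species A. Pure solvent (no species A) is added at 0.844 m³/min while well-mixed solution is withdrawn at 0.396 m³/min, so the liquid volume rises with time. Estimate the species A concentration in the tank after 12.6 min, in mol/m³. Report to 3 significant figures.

Total volume: dV/dt = Q_in − Q_out = 0.44800 m³/min, so V(t) = 4.93 + 0.44800 t and V(12.6) = 10.575 m³.
Solute balance: dm/dt = 0 − Q_out C = −Q_out m/V(t).
dm/m = −Q_out dt/(V₀ + 0.44800 t); integrating gives ln(m/m₀) = −(Q_out/(Q_in−Q_out)) ln(V/V₀).
m = m₀ (V₀/V)^(Q_out/(Q_in−Q_out)) = 8.07 × (4.93/10.575)^(0.88393) = 4.1107 mol.
C = m/V = 4.1107/10.575 = 0.38873 mol/m³.

0.389 mol/m³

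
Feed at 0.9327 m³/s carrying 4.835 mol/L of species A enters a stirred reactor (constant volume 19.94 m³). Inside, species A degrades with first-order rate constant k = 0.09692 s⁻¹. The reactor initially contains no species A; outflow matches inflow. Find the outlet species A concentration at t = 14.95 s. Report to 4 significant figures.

V dC/dt = Q(C_in − C) − k V C.
This is linear with rate a = Q/V + k = 0.143695 s⁻¹.
C_ss = Q C_in/(Q + kV) = 1.57388 mol/L; C(t) = C_ss + (C₀ − C_ss) e^(−a t).
C(14.95) = 1.57388 + (-1.57388)·e^(−0.143695·14.95) = 1.57388 + (-1.57388)·0.116689 = 1.39022 mol/L.

1.390 mol/L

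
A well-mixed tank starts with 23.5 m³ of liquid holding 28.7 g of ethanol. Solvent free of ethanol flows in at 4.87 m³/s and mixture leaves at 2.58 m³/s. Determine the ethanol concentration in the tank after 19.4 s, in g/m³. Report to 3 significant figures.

Total volume: dV/dt = Q_in − Q_out = 2.2900 m³/s, so V(t) = 23.5 + 2.2900 t and V(19.4) = 67.926 m³.
Species balance (pure solvent in): dm/dt = −Q_out · m/V(t).
Separate: dm/m = −Q_out dt/V(t) ⇒ ln(m/m₀) = −(Q_out/(Q_in−Q_out)) ln(V/V₀).
m = m₀ (V₀/V)^(Q_out/(Q_in−Q_out)) = 28.7 × (23.5/67.926)^(1.1266) = 8.6804 g.
C = m/V = 8.6804/67.926 = 0.12779 g/m³.

0.128 g/m³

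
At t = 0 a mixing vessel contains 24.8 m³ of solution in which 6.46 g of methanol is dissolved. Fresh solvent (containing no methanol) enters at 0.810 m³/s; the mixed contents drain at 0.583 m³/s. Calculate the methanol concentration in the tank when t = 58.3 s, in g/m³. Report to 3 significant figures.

0.0566 g/m³

Let m(t) be the amount of methanol. Volume: V(t) = V₀ + (Q_in − Q_out) t = 24.8 + 0.22700 t; V(58.3) = 38.034 m³.
Species balance (pure solvent in): dm/dt = −Q_out · m/V(t).
dm/m = −Q_out dt/(V₀ + 0.22700 t); integrating gives ln(m/m₀) = −(Q_out/(Q_in−Q_out)) ln(V/V₀).
m = m₀ (V₀/V)^(Q_out/(Q_in−Q_out)) = 6.46 × (24.8/38.034)^(2.5683) = 2.1540 g.
C = m/V = 2.1540/38.034 = 0.056634 g/m³.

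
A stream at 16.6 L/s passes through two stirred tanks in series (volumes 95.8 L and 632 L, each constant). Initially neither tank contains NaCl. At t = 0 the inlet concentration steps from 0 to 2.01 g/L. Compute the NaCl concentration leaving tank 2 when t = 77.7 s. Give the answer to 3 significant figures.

Time constants: τᵢ = Vᵢ/Q for each well-mixed tank.
τ₁ = 95.8/16.6 = 5.7711 s; τ₂ = 632/16.6 = 38.072 s.
Solving the cascade with C₁(0)=C₂(0)=0 gives C₂(t) = C_in[1 − (τ₁ e^(−t/τ₁) − τ₂ e^(−t/τ₂))/(τ₁ − τ₂)].
At t = 77.7: e^(−t/τ₁) = 1.4217e-06, e^(−t/τ₂) = 0.12992.
C₂ = 2.01·[1 − (5.7711·1.4217e-06 − 38.072·0.12992)/(-32.301)] = 2.01·0.84687 = 1.7022 g/L.

1.70 g/L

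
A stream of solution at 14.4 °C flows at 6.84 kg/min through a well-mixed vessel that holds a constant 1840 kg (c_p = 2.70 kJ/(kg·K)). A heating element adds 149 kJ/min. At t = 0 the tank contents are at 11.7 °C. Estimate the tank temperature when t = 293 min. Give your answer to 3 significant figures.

18.8 °C

M c_p dT/dt = ṁ c_p (T_in − T) + Q̇.
Rearrange: dT/dt = (T_ss − T)/τ with τ = M/ṁ = 269.01 min and T_ss = T_in + Q̇/(ṁ c_p) = 22.468 °C.
Solution: T(t) = T_ss + (T₀ − T_ss) e^(−t/τ).
T(293) = 22.468 + (-10.768)·e^(−293/269.01) = 22.468 + (-10.768)·0.33649 = 18.845 °C.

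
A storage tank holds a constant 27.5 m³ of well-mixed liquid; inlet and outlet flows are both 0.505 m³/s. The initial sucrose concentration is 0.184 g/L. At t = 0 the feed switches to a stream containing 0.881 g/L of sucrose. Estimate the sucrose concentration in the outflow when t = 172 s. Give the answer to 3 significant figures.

Transient balance on the dissolved component: V dC/dt = Q(C_in − C).
Time constant τ = V/Q = 27.5/0.505 = 54.455 s.
Integrating: C(t) = C_in + (C₀ − C_in) e^(−t/τ).
C(172) = 0.881 + (0.184 − 0.881)·e^(−172/54.455) = 0.881 + (-0.69700)·0.042487 = 0.85139 g/L.

0.851 g/L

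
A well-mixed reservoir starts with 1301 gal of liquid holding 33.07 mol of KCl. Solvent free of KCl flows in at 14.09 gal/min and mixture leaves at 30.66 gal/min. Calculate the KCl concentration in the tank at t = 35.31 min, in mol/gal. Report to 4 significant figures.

0.01530 mol/gal

Total volume: dV/dt = Q_in − Q_out = -16.5700 gal/min, so V(t) = 1301 − 16.5700 t and V(35.31) = 715.913 gal.
No KCl enters, so dm/dt = −Q_out · (m/V).
dm/m = −Q_out dt/(V₀ − 16.5700 t); integrating gives ln(m/m₀) = −(Q_out/(Q_in−Q_out)) ln(V/V₀).
m = m₀ (V₀/V)^(Q_out/(Q_in−Q_out)) = 33.07 × (1301/715.913)^(-1.85033) = 10.9503 mol.
C = m/V = 10.9503/715.913 = 0.0152956 mol/gal.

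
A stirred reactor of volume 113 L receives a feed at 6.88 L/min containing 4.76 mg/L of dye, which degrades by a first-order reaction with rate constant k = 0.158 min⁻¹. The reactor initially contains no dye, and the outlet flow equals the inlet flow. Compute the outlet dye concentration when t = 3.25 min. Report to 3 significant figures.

0.674 mg/L

Species balance: V dC/dt = Q C_in − Q C − k V C.
This is linear with rate a = Q/V + k = 0.21888 min⁻¹.
C_ss = Q C_in/(Q + kV) = 1.3240 mg/L; C(t) = C_ss + (C₀ − C_ss) e^(−a t).
C(3.25) = 1.3240 + (-1.3240)·e^(−0.21888·3.25) = 1.3240 + (-1.3240)·0.49097 = 0.67398 mg/L.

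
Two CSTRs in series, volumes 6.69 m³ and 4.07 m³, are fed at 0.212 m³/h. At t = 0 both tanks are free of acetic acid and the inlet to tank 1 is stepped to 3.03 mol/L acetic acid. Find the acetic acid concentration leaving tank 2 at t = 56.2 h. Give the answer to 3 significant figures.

1.98 mol/L

Each tank obeys Vᵢ dCᵢ/dt = Q(Cᵢ₋₁ − Cᵢ), so τᵢ = Vᵢ/Q.
τ₁ = 6.69/0.212 = 31.557 h; τ₂ = 4.07/0.212 = 19.198 h.
Tank 1: C₁ = C_in(1 − e^(−t/τ₁)). Tank 2 (τ₁ ≠ τ₂): C₂ = C_in[1 − (τ₁ e^(−t/τ₁) − τ₂ e^(−t/τ₂))/(τ₁ − τ₂)].
At t = 56.2: e^(−t/τ₁) = 0.16848, e^(−t/τ₂) = 0.053538.
C₂ = 3.03·[1 − (31.557·0.16848 − 19.198·0.053538)/(12.358)] = 3.03·0.65296 = 1.9785 mol/L.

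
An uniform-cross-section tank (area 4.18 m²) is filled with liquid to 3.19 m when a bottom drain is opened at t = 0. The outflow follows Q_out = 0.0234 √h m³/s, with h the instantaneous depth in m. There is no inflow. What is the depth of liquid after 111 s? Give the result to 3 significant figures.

With no inflow, A dh/dt = −0.0234 √h.
Separate and integrate: 2(√h − √h₀) = −(0.0234/A) t.
√h = √3.19 − 0.0234·111/(2·4.18) = 1.7861 − 0.31069 = 1.4754.
h = 1.4754² = 2.1767 m.

2.18 m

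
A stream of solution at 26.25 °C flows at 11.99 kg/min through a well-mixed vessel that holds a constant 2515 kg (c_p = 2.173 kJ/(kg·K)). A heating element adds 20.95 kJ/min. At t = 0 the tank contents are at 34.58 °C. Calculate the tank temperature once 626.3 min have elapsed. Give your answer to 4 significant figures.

M c_p dT/dt = ṁ c_p (T_in − T) + Q̇.
τ = M/ṁ = 209.758 min; T_ss = T_in + Q̇/(ṁ c_p) = 26.25 + 20.95/(11.99·2.173) = 27.0541 °C.
Solution: T(t) = T_ss + (T₀ − T_ss) e^(−t/τ).
T(626.3) = 27.0541 + (7.52591)·e^(−626.3/209.758) = 27.0541 + (7.52591)·0.0504981 = 27.4341 °C.

27.43 °C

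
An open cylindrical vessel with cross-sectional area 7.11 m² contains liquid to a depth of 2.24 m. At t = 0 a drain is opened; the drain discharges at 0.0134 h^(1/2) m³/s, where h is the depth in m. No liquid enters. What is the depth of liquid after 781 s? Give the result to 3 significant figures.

With no inflow, A dh/dt = −0.0134 √h.
∫ h^(−1/2) dh = −(0.0134/A) ∫ dt, giving 2√h = 2√h₀ − (0.0134/A) t.
√h = √2.24 − 0.0134·781/(2·7.11) = 1.4967 − 0.73596 = 0.76070.
h = 0.76070² = 0.57866 m.

0.579 m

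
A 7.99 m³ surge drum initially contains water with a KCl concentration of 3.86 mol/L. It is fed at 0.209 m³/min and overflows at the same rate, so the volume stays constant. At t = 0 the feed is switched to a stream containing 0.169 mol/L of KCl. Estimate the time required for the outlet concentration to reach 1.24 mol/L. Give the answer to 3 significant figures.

Mass balance on the solute (V constant): V dC/dt = Q(C_in − C), so τ = V/Q = 38.230 min.
C(t) = C_in + (C₀ − C_in) e^(−t/τ). Set C = 1.24 and solve for t:
e^(−t/τ) = (C − C_in)/(C₀ − C_in) = (1.24 − 0.169)/(3.86 − 0.169) = 0.29017
t = −τ ln(…) = 38.230 × 1.2373 = 47.302 min.

47.3 min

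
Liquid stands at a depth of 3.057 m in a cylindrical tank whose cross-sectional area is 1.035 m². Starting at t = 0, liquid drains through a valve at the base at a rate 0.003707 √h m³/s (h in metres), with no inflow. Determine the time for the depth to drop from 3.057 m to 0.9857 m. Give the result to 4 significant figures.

A dh/dt = −Q_out = −0.003707 √h.
Separate and integrate: 2(√h − √h₀) = −(0.003707/A) t.
t = 2A(√h₀ − √h)/0.003707 = 2·1.035·(√3.057 − √0.9857)/0.003707
  = 2.07000 × (1.74843 − 0.992824) / 0.003707 = 421.931 s.

421.9 s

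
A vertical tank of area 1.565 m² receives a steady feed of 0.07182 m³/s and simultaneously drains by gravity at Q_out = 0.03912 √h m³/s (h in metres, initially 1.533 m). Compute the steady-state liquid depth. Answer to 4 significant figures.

A dh/dt = Q_in − 0.03912 √h. Steady state requires inflow = outflow:
Q_in = 0.03912 √h_ss ⇒ √h_ss = 0.07182/0.03912 = 1.83589.
h_ss = 1.83589² = 3.37049 m. (Since h₀ = 1.533 m < h_ss, the level will rise toward this value.)

3.370 m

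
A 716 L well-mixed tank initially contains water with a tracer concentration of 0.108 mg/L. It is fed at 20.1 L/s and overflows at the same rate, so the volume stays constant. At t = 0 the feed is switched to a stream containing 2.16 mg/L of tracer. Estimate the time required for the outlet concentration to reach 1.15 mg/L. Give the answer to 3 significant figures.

25.3 s

Species balance on the tank: V dC/dt = Q(C_in − C), so τ = V/Q = 35.622 s.
C(t) = C_in + (C₀ − C_in) e^(−t/τ). Set C = 1.15 and solve for t:
e^(−t/τ) = (C − C_in)/(C₀ − C_in) = (1.15 − 2.16)/(0.108 − 2.16) = 0.49220
t = −τ ln(…) = 35.622 × 0.70886 = 25.251 s.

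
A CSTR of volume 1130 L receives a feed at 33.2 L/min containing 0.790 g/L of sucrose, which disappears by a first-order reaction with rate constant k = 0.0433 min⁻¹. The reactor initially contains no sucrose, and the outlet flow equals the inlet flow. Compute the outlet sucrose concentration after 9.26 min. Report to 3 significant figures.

V dC/dt = Q(C_in − C) − k V C.
dC/dt = (Q/V) C_in − (Q/V + k) C; effective rate a = Q/V + k = 0.029381 + 0.0433 = 0.072681 min⁻¹.
C_ss = Q C_in/(Q + kV) = 0.31935 g/L; C(t) = C_ss + (C₀ − C_ss) e^(−a t).
C(9.26) = 0.31935 + (-0.31935)·e^(−0.072681·9.26) = 0.31935 + (-0.31935)·0.51016 = 0.15643 g/L.

0.156 g/L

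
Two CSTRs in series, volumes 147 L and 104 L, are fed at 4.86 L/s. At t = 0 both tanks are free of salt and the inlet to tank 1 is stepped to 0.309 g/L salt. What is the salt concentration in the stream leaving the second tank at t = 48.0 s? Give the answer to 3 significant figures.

Time constants: τᵢ = Vᵢ/Q for each well-mixed tank.
τ₁ = 147/4.86 = 30.247 s; τ₂ = 104/4.86 = 21.399 s.
Tank 1: C₁ = C_in(1 − e^(−t/τ₁)). Tank 2 (τ₁ ≠ τ₂): C₂ = C_in[1 − (τ₁ e^(−t/τ₁) − τ₂ e^(−t/τ₂))/(τ₁ − τ₂)].
At t = 48.0: e^(−t/τ₁) = 0.20455, e^(−t/τ₂) = 0.10613.
C₂ = 0.309·[1 − (30.247·0.20455 − 21.399·0.10613)/(8.8477)] = 0.309·0.55741 = 0.17224 g/L.

0.172 g/L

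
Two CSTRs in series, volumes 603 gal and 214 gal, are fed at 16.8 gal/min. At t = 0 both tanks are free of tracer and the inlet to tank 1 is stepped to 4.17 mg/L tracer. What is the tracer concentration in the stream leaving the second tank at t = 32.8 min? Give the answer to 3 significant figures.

Time constants: τᵢ = Vᵢ/Q for each well-mixed tank.
τ₁ = 603/16.8 = 35.893 min; τ₂ = 214/16.8 = 12.738 min.
Solving the cascade with C₁(0)=C₂(0)=0 gives C₂(t) = C_in[1 − (τ₁ e^(−t/τ₁) − τ₂ e^(−t/τ₂))/(τ₁ − τ₂)].
At t = 32.8: e^(−t/τ₁) = 0.40099, e^(−t/τ₂) = 0.076157.
C₂ = 4.17·[1 − (35.893·0.40099 − 12.738·0.076157)/(23.155)] = 4.17·0.42032 = 1.7527 mg/L.

1.75 mg/L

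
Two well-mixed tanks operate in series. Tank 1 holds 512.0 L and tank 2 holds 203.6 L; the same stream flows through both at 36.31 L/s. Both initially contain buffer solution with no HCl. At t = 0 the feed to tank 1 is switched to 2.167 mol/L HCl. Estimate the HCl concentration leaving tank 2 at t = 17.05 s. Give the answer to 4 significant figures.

Each tank obeys Vᵢ dCᵢ/dt = Q(Cᵢ₋₁ − Cᵢ), so τᵢ = Vᵢ/Q.
τ₁ = 512.0/36.31 = 14.1008 s; τ₂ = 203.6/36.31 = 5.60727 s.
Solving the cascade with C₁(0)=C₂(0)=0 gives C₂(t) = C_in[1 − (τ₁ e^(−t/τ₁) − τ₂ e^(−t/τ₂))/(τ₁ − τ₂)].
At t = 17.05: e^(−t/τ₁) = 0.298450, e^(−t/τ₂) = 0.0478017.
C₂ = 2.167·[1 − (14.1008·0.298450 − 5.60727·0.0478017)/(8.49353)] = 2.167·0.536076 = 1.16168 mol/L.

1.162 mol/L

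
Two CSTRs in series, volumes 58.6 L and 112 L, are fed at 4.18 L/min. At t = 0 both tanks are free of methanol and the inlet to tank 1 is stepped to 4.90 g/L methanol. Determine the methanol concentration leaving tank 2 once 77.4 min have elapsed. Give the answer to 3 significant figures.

4.35 g/L

Each tank obeys Vᵢ dCᵢ/dt = Q(Cᵢ₋₁ − Cᵢ), so τᵢ = Vᵢ/Q.
τ₁ = 58.6/4.18 = 14.019 min; τ₂ = 112/4.18 = 26.794 min.
Tank 1: C₁ = C_in(1 − e^(−t/τ₁)). Tank 2 (τ₁ ≠ τ₂): C₂ = C_in[1 − (τ₁ e^(−t/τ₁) − τ₂ e^(−t/τ₂))/(τ₁ − τ₂)].
At t = 77.4: e^(−t/τ₁) = 0.0040017, e^(−t/τ₂) = 0.055650.
C₂ = 4.90·[1 − (14.019·0.0040017 − 26.794·0.055650)/(-12.775)] = 4.90·0.88767 = 4.3496 g/L.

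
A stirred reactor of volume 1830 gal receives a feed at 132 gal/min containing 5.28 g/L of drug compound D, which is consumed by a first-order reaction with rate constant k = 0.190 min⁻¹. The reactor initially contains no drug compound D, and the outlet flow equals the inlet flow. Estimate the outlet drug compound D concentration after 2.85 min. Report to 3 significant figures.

Accumulation = in − out − consumed: V dC/dt = Q C_in − Q C − k V C.
dC/dt = (Q/V) C_in − (Q/V + k) C; effective rate a = Q/V + k = 0.072131 + 0.190 = 0.26213 min⁻¹.
C_ss = Q C_in/(Q + kV) = 1.4529 g/L; C(t) = C_ss + (C₀ − C_ss) e^(−a t).
C(2.85) = 1.4529 + (-1.4529)·e^(−0.26213·2.85) = 1.4529 + (-1.4529)·0.47375 = 0.76459 g/L.

0.765 g/L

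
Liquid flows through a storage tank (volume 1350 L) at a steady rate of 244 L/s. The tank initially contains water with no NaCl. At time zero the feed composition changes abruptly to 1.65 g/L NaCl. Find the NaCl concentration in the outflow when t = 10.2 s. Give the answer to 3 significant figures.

Accumulation = in − out for the solute gives V dC/dt = Q(C_in − C).
Rewrite as dC/dt + C/τ = C_in/τ, τ = V/Q = 5.5328 s.
Solution: C(t) = C_in + (C₀ − C_in) e^(−t/τ).
C(10.2) = 1.65 + (0 − 1.65)·e^(−10.2/5.5328) = 1.65 + (-1.6500)·0.15825 = 1.3889 g/L.

1.39 g/L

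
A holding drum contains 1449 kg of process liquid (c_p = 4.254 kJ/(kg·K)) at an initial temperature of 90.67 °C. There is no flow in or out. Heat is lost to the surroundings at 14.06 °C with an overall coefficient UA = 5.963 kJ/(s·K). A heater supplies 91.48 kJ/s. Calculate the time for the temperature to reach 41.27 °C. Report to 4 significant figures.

1697 s

M c_p dT/dt = −UA(T − T_amb) + Q̇.
τ = M c_p/UA = 1033.72 s; T_ss = T_amb + Q̇/UA = 14.06 + 91.48/5.963 = 29.4013 °C.
T(t) = T_ss + (T₀ − T_ss)e^(−t/τ); set T = 41.27:
t = −τ ln[(T − T_ss)/(T₀ − T_ss)] = −1033.72 · ln(0.193716) = 1696.70 s.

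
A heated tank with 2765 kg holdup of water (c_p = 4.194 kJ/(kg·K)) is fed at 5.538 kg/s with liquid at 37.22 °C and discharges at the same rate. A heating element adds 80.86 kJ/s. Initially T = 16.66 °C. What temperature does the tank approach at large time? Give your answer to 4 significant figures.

M c_p dT/dt = ṁ c_p (T_in − T) + Q̇.
At steady state dT/dt = 0 ⇒ T_ss = T_in + Q̇/(ṁ c_p) = 37.22 + 80.86/(5.538·4.194) = 40.7014 °C.

40.70 °C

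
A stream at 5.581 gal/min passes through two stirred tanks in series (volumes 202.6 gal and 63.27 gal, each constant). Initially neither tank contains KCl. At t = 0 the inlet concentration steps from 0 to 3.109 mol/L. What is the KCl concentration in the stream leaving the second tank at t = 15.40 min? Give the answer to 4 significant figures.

Time constants: τᵢ = Vᵢ/Q for each well-mixed tank.
τ₁ = 202.6/5.581 = 36.3017 min; τ₂ = 63.27/5.581 = 11.3367 min.
Solving the cascade with C₁(0)=C₂(0)=0 gives C₂(t) = C_in[1 − (τ₁ e^(−t/τ₁) − τ₂ e^(−t/τ₂))/(τ₁ − τ₂)].
At t = 15.40: e^(−t/τ₁) = 0.654279, e^(−t/τ₂) = 0.257066.
C₂ = 3.109·[1 − (36.3017·0.654279 − 11.3367·0.257066)/(24.9651)] = 3.109·0.165347 = 0.514062 mol/L.

0.5141 mol/L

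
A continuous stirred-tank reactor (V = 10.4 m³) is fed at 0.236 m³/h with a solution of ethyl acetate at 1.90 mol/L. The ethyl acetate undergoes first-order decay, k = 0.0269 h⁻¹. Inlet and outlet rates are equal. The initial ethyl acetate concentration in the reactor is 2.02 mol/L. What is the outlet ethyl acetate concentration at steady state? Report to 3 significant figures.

Accumulation = in − out − consumed: V dC/dt = Q C_in − Q C − k V C.
At steady state: 0 = Q C_in − (Q + kV) C_ss, so C_ss = Q C_in/(Q + kV).
C_ss = 0.236·1.90/(0.236 + 0.0269·10.4) = 0.44840/0.51576 = 0.86940 mol/L.

0.869 mol/L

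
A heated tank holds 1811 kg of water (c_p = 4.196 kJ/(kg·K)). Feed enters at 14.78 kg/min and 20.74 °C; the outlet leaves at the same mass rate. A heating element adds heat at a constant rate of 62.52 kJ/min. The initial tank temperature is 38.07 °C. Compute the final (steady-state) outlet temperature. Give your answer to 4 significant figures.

21.75 °C

M c_p dT/dt = ṁ c_p (T_in − T) + Q̇.
At steady state dT/dt = 0 ⇒ T_ss = T_in + Q̇/(ṁ c_p) = 20.74 + 62.52/(14.78·4.196) = 21.7481 °C.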